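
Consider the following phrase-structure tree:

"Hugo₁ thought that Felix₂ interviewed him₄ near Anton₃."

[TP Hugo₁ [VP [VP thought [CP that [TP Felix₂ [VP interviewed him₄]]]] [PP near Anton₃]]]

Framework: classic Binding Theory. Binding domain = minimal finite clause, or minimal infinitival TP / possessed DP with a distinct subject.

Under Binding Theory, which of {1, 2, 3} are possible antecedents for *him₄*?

{1, 3}

*him* is a pronoun, so Principle B applies: it must be free in its binding domain.
Binding domain of *him₄*: the embedded TP, whose subject is Felix₂.
*Hugo₁* c-commands the pronoun but from outside its binding domain, and is not c-commanded by it → coindexation permitted.
*Felix₂* c-commands the pronoun within its binding domain → coindexation would violate Principle B.
*Anton₃* and the pronoun do not c-command one another → neither Principle B nor Principle C is at stake; coindexation permitted.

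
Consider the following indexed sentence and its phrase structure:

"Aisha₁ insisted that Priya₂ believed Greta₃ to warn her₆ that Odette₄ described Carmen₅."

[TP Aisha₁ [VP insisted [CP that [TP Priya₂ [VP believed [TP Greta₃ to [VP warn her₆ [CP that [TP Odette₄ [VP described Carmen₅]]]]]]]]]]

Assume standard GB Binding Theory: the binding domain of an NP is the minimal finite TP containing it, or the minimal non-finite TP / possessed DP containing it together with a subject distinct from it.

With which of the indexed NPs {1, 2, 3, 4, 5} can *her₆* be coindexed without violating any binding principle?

{1, 2}

*her* is a pronoun, so Principle B applies: it must be free in its binding domain.
Binding domain of *her₆*: the embedded TP, whose subject is Greta₃.
*Aisha₁* c-commands the pronoun but from outside its binding domain, and is not c-commanded by it → coindexation permitted.
*Priya₂* c-commands the pronoun but from outside its binding domain, and is not c-commanded by it → coindexation permitted.
*Greta₃* c-commands the pronoun within its binding domain → coindexation would violate Principle B.
*Odette₄*: the pronoun c-commands this R-expression → coindexation would violate Principle C on *Odette₄*.
*Carmen₅*: the pronoun c-commands this R-expression → coindexation would violate Principle C on *Carmen₅*.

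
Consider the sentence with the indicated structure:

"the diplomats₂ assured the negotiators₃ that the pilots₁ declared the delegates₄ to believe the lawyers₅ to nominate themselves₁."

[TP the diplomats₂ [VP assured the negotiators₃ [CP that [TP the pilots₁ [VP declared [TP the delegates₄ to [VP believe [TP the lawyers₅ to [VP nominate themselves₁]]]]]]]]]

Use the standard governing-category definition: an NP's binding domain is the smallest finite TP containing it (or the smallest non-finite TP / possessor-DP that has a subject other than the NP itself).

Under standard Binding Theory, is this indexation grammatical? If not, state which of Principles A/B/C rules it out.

Principle A

The two coindexed NPs are *the pilots₁* and *themselves₁*.
*themselves₁* is an anaphor. Principle A requires it to be bound within its binding domain — the embedded TP, whose subject is the lawyers₅.
Within that domain it is c-commanded by *the lawyers₅*, which does not share its index.
*the pilots₁* does c-command the anaphor, but from outside its binding domain.
The anaphor is unbound in its domain → Principle A violation.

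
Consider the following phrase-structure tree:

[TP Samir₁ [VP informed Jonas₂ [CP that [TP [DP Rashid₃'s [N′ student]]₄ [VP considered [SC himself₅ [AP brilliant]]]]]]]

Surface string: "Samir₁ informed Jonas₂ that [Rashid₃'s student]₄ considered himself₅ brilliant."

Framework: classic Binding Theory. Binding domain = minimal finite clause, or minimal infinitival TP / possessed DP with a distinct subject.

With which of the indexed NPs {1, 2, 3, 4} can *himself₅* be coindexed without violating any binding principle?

*himself* is an anaphor, so Principle A applies: it must be bound in its binding domain.
Binding domain of *himself₅*: the embedded TP, whose subject is [Rashid₃'s student]₄.
*Samir₁* c-commands the anaphor but is outside its binding domain → cannot satisfy Principle A.
*Jonas₂* c-commands the anaphor but is outside its binding domain → cannot satisfy Principle A.
*Rashid₃* does not c-command the anaphor → cannot bind it.
*[Rashid₃'s student]₄* c-commands the anaphor within its binding domain → licit binder.

{4}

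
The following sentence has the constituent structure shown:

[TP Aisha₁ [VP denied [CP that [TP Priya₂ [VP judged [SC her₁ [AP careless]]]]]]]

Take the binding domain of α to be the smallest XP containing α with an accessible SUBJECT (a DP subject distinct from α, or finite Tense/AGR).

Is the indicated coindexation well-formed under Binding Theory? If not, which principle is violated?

grammatical

The two coindexed NPs are *Aisha₁* and *her₁*.
*her₁* is a pronoun; its binding domain is the embedded TP, whose subject is Priya₂. Within that domain it is c-commanded only by *Priya₂*, which carries a different index — the pronoun is free locally, so Principle B holds.
*Aisha₁* is an R-expression; *her₁* does not c-command it, and no other NP shares its index, so Principle C is satisfied.
All principles are respected.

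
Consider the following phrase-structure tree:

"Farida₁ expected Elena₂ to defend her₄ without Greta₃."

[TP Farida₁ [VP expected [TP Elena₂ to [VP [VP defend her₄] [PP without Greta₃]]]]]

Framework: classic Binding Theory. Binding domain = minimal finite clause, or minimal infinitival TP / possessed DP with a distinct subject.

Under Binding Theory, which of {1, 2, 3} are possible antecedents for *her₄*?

{1, 3}

*her* is a pronoun, so Principle B applies: it must be free in its binding domain.
Binding domain of *her₄*: the embedded TP, whose subject is Elena₂.
*Farida₁* c-commands the pronoun but from outside its binding domain, and is not c-commanded by it → coindexation permitted.
*Elena₂* c-commands the pronoun within its binding domain → coindexation would violate Principle B.
*Greta₃* and the pronoun do not c-command one another → neither Principle B nor Principle C is at stake; coindexation permitted.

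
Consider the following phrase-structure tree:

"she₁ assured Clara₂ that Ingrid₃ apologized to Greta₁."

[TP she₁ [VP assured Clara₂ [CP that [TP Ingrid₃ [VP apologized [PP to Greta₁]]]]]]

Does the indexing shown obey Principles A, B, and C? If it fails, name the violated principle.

The two coindexed NPs are *she₁* and *Greta₁*.
*Greta₁* is an R-expression. Principle C requires it to be free everywhere.
*she₁* c-commands it and carries the same index.
The R-expression is bound → Principle C violation.

Principle C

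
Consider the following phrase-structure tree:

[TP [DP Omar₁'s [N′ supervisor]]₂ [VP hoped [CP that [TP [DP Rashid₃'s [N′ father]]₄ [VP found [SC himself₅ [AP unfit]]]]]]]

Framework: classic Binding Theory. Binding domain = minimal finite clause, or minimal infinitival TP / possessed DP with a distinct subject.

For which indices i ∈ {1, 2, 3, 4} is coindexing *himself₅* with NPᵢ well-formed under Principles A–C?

*himself* is an anaphor, so Principle A applies: it must be bound in its binding domain.
Binding domain of *himself₅*: the embedded TP, whose subject is [Rashid₃'s father]₄.
*Omar₁* does not c-command the anaphor → cannot bind it.
*[Omar₁'s supervisor]₂* c-commands the anaphor but is outside its binding domain → cannot satisfy Principle A.
*Rashid₃* does not c-command the anaphor → cannot bind it.
*[Rashid₃'s father]₄* c-commands the anaphor within its binding domain → licit binder.

{4}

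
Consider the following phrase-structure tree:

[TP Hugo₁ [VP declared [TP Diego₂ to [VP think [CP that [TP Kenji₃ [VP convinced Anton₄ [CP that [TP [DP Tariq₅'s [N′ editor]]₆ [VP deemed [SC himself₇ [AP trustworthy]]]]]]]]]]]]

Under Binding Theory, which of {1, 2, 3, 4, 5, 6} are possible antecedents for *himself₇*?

*himself* is an anaphor, so Principle A applies: it must be bound in its binding domain.
Binding domain of *himself₇*: the embedded TP, whose subject is [Tariq₅'s editor]₆.
*Hugo₁* c-commands the anaphor but is outside its binding domain → cannot satisfy Principle A.
*Diego₂* c-commands the anaphor but is outside its binding domain → cannot satisfy Principle A.
*Kenji₃* c-commands the anaphor but is outside its binding domain → cannot satisfy Principle A.
*Anton₄* c-commands the anaphor but is outside its binding domain → cannot satisfy Principle A.
*Tariq₅* does not c-command the anaphor → cannot bind it.
*[Tariq₅'s editor]₆* c-commands the anaphor within its binding domain → licit binder.

{6}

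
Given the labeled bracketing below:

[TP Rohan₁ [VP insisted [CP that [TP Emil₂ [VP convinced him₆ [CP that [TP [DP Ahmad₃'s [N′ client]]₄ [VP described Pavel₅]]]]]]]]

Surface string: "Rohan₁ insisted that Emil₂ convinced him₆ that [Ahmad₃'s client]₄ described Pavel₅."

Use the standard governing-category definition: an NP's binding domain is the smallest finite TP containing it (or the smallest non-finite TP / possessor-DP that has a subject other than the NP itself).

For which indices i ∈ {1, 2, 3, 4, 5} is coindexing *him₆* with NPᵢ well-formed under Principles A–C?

{1}

*him* is a pronoun, so Principle B applies: it must be free in its binding domain.
Binding domain of *him₆*: the embedded TP, whose subject is Emil₂.
*Rohan₁* c-commands the pronoun but from outside its binding domain, and is not c-commanded by it → coindexation permitted.
*Emil₂* c-commands the pronoun within its binding domain → coindexation would violate Principle B.
*Ahmad₃*: the pronoun c-commands this R-expression → coindexation would violate Principle C on *Ahmad₃*.
*[Ahmad₃'s client]₄*: the pronoun c-commands this R-expression → coindexation would violate Principle C on *[Ahmad₃'s client]₄*.
*Pavel₅*: the pronoun c-commands this R-expression → coindexation would violate Principle C on *Pavel₅*.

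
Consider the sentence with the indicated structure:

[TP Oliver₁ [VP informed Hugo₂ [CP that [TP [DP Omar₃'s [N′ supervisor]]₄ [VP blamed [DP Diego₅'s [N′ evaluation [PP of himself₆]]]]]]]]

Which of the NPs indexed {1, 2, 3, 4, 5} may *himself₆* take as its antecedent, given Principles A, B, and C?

*himself* is an anaphor, so Principle A applies: it must be bound in its binding domain.
Binding domain of *himself₆*: the possessed DP, whose subject is Diego₅.
*Oliver₁* c-commands the anaphor but is outside its binding domain → cannot satisfy Principle A.
*Hugo₂* c-commands the anaphor but is outside its binding domain → cannot satisfy Principle A.
*Omar₃* does not c-command the anaphor → cannot bind it.
*[Omar₃'s supervisor]₄* c-commands the anaphor but is outside its binding domain → cannot satisfy Principle A.
*Diego₅* c-commands the anaphor within its binding domain → licit binder.

{5}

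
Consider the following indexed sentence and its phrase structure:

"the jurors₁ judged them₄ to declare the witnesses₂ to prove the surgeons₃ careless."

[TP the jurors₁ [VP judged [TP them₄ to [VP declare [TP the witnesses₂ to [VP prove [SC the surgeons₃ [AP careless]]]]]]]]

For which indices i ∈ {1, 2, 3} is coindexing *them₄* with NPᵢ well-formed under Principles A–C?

none

*them* is a pronoun, so Principle B applies: it must be free in its binding domain.
Binding domain of *them₄*: the matrix TP, whose subject is the jurors₁.
*the jurors₁* c-commands the pronoun within its binding domain → coindexation would violate Principle B.
*the witnesses₂*: the pronoun c-commands this R-expression → coindexation would violate Principle C on *the witnesses₂*.
*the surgeons₃*: the pronoun c-commands this R-expression → coindexation would violate Principle C on *the surgeons₃*.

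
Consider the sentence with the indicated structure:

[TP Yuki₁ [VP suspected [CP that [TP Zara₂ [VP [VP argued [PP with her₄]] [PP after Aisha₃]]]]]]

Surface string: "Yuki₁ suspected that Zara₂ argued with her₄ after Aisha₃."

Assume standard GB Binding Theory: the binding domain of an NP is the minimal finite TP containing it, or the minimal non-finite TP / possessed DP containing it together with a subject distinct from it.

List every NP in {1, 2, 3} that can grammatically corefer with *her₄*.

*her* is a pronoun, so Principle B applies: it must be free in its binding domain.
Binding domain of *her₄*: the embedded TP, whose subject is Zara₂.
*Yuki₁* c-commands the pronoun but from outside its binding domain, and is not c-commanded by it → coindexation permitted.
*Zara₂* c-commands the pronoun within its binding domain → coindexation would violate Principle B.
*Aisha₃* and the pronoun do not c-command one another → neither Principle B nor Principle C is at stake; coindexation permitted.

{1, 3}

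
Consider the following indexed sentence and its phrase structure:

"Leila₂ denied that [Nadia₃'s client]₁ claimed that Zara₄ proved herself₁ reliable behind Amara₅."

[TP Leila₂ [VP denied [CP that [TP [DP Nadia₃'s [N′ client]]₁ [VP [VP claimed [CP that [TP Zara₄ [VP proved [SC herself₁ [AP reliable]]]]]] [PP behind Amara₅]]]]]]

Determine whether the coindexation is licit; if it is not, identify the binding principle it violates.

Principle A

The two coindexed NPs are *[Nadia₃'s client]₁* and *herself₁*.
*herself₁* is an anaphor. Principle A requires it to be bound within its binding domain — the embedded TP, whose subject is Zara₄.
Within that domain it is c-commanded by *Zara₄*, which does not share its index.
*[Nadia₃'s client]₁* does c-command the anaphor, but from outside its binding domain.
The anaphor is unbound in its domain → Principle A violation.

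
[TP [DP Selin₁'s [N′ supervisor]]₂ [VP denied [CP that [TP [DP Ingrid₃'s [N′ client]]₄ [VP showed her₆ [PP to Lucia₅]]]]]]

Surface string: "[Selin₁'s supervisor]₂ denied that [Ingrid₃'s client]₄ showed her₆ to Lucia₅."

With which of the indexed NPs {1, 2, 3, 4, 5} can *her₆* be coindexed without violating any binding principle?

*her* is a pronoun, so Principle B applies: it must be free in its binding domain.
Binding domain of *her₆*: the embedded TP, whose subject is [Ingrid₃'s client]₄.
*Selin₁* and the pronoun do not c-command one another → neither Principle B nor Principle C is at stake; coindexation permitted.
*[Selin₁'s supervisor]₂* c-commands the pronoun but from outside its binding domain, and is not c-commanded by it → coindexation permitted.
*Ingrid₃* and the pronoun do not c-command one another → neither Principle B nor Principle C is at stake; coindexation permitted.
*[Ingrid₃'s client]₄* c-commands the pronoun within its binding domain → coindexation would violate Principle B.
*Lucia₅*: the pronoun c-commands this R-expression → coindexation would violate Principle C on *Lucia₅*.

{1, 2, 3}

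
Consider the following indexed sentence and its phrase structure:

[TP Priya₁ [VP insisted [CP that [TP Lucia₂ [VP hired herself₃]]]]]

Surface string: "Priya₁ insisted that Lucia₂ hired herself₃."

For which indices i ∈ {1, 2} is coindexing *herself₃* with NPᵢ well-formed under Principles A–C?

*herself* is an anaphor, so Principle A applies: it must be bound in its binding domain.
Binding domain of *herself₃*: the embedded TP, whose subject is Lucia₂.
*Priya₁* c-commands the anaphor but is outside its binding domain → cannot satisfy Principle A.
*Lucia₂* c-commands the anaphor within its binding domain → licit binder.

{2}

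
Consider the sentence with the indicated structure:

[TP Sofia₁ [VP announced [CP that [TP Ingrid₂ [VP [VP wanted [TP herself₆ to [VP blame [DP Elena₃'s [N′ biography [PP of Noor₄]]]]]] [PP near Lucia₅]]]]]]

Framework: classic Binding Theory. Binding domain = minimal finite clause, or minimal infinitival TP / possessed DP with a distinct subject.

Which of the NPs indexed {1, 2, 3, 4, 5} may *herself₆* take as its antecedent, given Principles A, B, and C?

*herself* is an anaphor, so Principle A applies: it must be bound in its binding domain.
Binding domain of *herself₆*: the embedded TP, whose subject is Ingrid₂.
*Sofia₁* c-commands the anaphor but is outside its binding domain → cannot satisfy Principle A.
*Ingrid₂* c-commands the anaphor within its binding domain → licit binder.
*Elena₃* does not c-command the anaphor → cannot bind it.
*Noor₄* does not c-command the anaphor → cannot bind it.
*Lucia₅* does not c-command the anaphor → cannot bind it.

{2}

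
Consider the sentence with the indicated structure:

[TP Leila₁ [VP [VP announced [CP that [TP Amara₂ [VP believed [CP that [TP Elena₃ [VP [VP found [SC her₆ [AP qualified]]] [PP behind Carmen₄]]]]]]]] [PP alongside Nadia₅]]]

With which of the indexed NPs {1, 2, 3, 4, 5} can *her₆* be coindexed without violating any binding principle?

*her* is a pronoun, so Principle B applies: it must be free in its binding domain.
Binding domain of *her₆*: the embedded TP, whose subject is Elena₃.
*Leila₁* c-commands the pronoun but from outside its binding domain, and is not c-commanded by it → coindexation permitted.
*Amara₂* c-commands the pronoun but from outside its binding domain, and is not c-commanded by it → coindexation permitted.
*Elena₃* c-commands the pronoun within its binding domain → coindexation would violate Principle B.
*Carmen₄* and the pronoun do not c-command one another → neither Principle B nor Principle C is at stake; coindexation permitted.
*Nadia₅* and the pronoun do not c-command one another → neither Principle B nor Principle C is at stake; coindexation permitted.

{1, 2, 4, 5}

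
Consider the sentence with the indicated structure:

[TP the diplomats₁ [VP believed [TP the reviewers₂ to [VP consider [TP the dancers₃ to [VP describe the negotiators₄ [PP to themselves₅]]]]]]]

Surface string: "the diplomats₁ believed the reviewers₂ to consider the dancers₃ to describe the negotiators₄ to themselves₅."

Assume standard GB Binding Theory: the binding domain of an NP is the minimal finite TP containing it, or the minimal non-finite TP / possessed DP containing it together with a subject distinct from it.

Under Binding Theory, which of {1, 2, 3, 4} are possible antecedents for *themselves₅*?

{3, 4}

*themselves* is an anaphor, so Principle A applies: it must be bound in its binding domain.
Binding domain of *themselves₅*: the embedded TP, whose subject is the dancers₃.
*the diplomats₁* c-commands the anaphor but is outside its binding domain → cannot satisfy Principle A.
*the reviewers₂* c-commands the anaphor but is outside its binding domain → cannot satisfy Principle A.
*the dancers₃* c-commands the anaphor within its binding domain → licit binder.
*the negotiators₄* c-commands the anaphor within its binding domain → licit binder.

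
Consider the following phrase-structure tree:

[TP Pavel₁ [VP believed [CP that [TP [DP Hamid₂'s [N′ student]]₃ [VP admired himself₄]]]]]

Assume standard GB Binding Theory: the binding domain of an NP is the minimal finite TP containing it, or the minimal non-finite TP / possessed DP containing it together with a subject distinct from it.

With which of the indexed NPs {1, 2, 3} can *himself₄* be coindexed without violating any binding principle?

*himself* is an anaphor, so Principle A applies: it must be bound in its binding domain.
Binding domain of *himself₄*: the embedded TP, whose subject is [Hamid₂'s student]₃.
*Pavel₁* c-commands the anaphor but is outside its binding domain → cannot satisfy Principle A.
*Hamid₂* does not c-command the anaphor → cannot bind it.
*[Hamid₂'s student]₃* c-commands the anaphor within its binding domain → licit binder.

{3}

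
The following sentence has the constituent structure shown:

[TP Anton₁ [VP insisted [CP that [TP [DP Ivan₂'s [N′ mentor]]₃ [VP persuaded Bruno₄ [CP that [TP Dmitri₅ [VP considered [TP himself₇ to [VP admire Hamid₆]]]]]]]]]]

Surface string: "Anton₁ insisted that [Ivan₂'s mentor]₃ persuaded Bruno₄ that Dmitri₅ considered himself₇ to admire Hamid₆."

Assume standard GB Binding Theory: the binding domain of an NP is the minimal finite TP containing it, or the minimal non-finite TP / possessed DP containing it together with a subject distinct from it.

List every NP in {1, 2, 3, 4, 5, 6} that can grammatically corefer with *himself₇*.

*himself* is an anaphor, so Principle A applies: it must be bound in its binding domain.
Binding domain of *himself₇*: the embedded TP, whose subject is Dmitri₅.
*Anton₁* c-commands the anaphor but is outside its binding domain → cannot satisfy Principle A.
*Ivan₂* does not c-command the anaphor → cannot bind it.
*[Ivan₂'s mentor]₃* c-commands the anaphor but is outside its binding domain → cannot satisfy Principle A.
*Bruno₄* c-commands the anaphor but is outside its binding domain → cannot satisfy Principle A.
*Dmitri₅* c-commands the anaphor within its binding domain → licit binder.
*Hamid₆* does not c-command the anaphor → cannot bind it.

{5}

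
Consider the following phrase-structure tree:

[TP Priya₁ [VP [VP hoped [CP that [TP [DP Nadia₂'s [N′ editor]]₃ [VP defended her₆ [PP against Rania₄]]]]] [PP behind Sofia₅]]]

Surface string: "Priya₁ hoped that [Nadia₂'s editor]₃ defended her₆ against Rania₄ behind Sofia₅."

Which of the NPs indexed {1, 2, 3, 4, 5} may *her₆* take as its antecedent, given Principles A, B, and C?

*her* is a pronoun, so Principle B applies: it must be free in its binding domain.
Binding domain of *her₆*: the embedded TP, whose subject is [Nadia₂'s editor]₃.
*Priya₁* c-commands the pronoun but from outside its binding domain, and is not c-commanded by it → coindexation permitted.
*Nadia₂* and the pronoun do not c-command one another → neither Principle B nor Principle C is at stake; coindexation permitted.
*[Nadia₂'s editor]₃* c-commands the pronoun within its binding domain → coindexation would violate Principle B.
*Rania₄*: the pronoun c-commands this R-expression → coindexation would violate Principle C on *Rania₄*.
*Sofia₅* and the pronoun do not c-command one another → neither Principle B nor Principle C is at stake; coindexation permitted.

{1, 2, 5}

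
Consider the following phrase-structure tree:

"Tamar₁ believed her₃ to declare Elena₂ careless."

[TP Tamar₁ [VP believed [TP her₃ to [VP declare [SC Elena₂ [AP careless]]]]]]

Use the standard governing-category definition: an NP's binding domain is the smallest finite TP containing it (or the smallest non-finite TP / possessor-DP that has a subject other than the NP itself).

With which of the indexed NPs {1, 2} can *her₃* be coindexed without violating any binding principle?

*her* is a pronoun, so Principle B applies: it must be free in its binding domain.
Binding domain of *her₃*: the matrix TP, whose subject is Tamar₁.
*Tamar₁* c-commands the pronoun within its binding domain → coindexation would violate Principle B.
*Elena₂*: the pronoun c-commands this R-expression → coindexation would violate Principle C on *Elena₂*.

none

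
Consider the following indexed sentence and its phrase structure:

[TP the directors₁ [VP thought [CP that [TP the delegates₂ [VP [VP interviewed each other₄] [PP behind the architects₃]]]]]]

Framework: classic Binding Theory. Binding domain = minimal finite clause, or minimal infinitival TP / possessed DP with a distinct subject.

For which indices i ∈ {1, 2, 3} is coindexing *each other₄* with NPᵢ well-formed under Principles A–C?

{2}

*each other* is an anaphor, so Principle A applies: it must be bound in its binding domain.
Binding domain of *each other₄*: the embedded TP, whose subject is the delegates₂.
*the directors₁* c-commands the anaphor but is outside its binding domain → cannot satisfy Principle A.
*the delegates₂* c-commands the anaphor within its binding domain → licit binder.
*the architects₃* does not c-command the anaphor → cannot bind it.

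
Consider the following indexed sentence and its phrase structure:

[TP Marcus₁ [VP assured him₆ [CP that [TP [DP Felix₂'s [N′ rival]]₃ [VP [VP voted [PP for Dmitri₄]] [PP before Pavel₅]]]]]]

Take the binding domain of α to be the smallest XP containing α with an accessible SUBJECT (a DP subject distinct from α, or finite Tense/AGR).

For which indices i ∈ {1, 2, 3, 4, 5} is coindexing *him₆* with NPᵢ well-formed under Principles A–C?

none

*him* is a pronoun, so Principle B applies: it must be free in its binding domain.
Binding domain of *him₆*: the matrix TP, whose subject is Marcus₁.
*Marcus₁* c-commands the pronoun within its binding domain → coindexation would violate Principle B.
*Felix₂*: the pronoun c-commands this R-expression → coindexation would violate Principle C on *Felix₂*.
*[Felix₂'s rival]₃*: the pronoun c-commands this R-expression → coindexation would violate Principle C on *[Felix₂'s rival]₃*.
*Dmitri₄*: the pronoun c-commands this R-expression → coindexation would violate Principle C on *Dmitri₄*.
*Pavel₅*: the pronoun c-commands this R-expression → coindexation would violate Principle C on *Pavel₅*.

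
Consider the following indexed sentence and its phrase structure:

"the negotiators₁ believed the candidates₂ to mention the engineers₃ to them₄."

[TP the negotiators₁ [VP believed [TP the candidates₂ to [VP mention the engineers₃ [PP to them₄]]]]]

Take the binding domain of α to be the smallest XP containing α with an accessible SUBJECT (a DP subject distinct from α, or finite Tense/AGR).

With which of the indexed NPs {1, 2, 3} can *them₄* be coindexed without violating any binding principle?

{1}

*them* is a pronoun, so Principle B applies: it must be free in its binding domain.
Binding domain of *them₄*: the embedded TP, whose subject is the candidates₂.
*the negotiators₁* c-commands the pronoun but from outside its binding domain, and is not c-commanded by it → coindexation permitted.
*the candidates₂* c-commands the pronoun within its binding domain → coindexation would violate Principle B.
*the engineers₃* c-commands the pronoun within its binding domain → coindexation would violate Principle B.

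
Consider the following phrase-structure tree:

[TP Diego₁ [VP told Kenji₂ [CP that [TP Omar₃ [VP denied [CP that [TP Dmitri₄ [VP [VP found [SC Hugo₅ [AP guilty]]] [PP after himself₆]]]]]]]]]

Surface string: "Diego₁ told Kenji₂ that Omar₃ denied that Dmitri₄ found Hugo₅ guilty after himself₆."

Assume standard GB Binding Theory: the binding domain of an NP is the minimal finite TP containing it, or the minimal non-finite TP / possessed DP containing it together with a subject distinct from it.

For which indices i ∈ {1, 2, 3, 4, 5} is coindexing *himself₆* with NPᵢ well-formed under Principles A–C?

*himself* is an anaphor, so Principle A applies: it must be bound in its binding domain.
Binding domain of *himself₆*: the embedded TP, whose subject is Dmitri₄.
*Diego₁* c-commands the anaphor but is outside its binding domain → cannot satisfy Principle A.
*Kenji₂* c-commands the anaphor but is outside its binding domain → cannot satisfy Principle A.
*Omar₃* c-commands the anaphor but is outside its binding domain → cannot satisfy Principle A.
*Dmitri₄* c-commands the anaphor within its binding domain → licit binder.
*Hugo₅* does not c-command the anaphor → cannot bind it.

{4}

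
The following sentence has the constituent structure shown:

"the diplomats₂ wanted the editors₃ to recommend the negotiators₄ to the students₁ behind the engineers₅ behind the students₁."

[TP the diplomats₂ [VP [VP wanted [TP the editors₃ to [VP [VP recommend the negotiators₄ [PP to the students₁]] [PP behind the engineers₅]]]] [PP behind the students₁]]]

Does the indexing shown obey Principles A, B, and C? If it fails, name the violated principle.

grammatical

The two coindexed NPs are *the students₁* and *the students₁*.
*the students₁* is an R-expression; no coindexed NP c-commands it, so Principle C holds.
*the students₁* is an R-expression; *the students₁* does not c-command it, and no other NP shares its index, so Principle C is satisfied.
All principles are respected.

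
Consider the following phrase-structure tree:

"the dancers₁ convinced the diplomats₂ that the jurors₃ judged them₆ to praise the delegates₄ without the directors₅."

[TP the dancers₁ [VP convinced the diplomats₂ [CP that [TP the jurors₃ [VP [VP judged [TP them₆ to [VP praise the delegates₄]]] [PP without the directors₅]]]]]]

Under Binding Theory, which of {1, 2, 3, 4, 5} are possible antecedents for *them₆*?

{1, 2, 5}

*them* is a pronoun, so Principle B applies: it must be free in its binding domain.
Binding domain of *them₆*: the embedded TP, whose subject is the jurors₃.
*the dancers₁* c-commands the pronoun but from outside its binding domain, and is not c-commanded by it → coindexation permitted.
*the diplomats₂* c-commands the pronoun but from outside its binding domain, and is not c-commanded by it → coindexation permitted.
*the jurors₃* c-commands the pronoun within its binding domain → coindexation would violate Principle B.
*the delegates₄*: the pronoun c-commands this R-expression → coindexation would violate Principle C on *the delegates₄*.
*the directors₅* and the pronoun do not c-command one another → neither Principle B nor Principle C is at stake; coindexation permitted.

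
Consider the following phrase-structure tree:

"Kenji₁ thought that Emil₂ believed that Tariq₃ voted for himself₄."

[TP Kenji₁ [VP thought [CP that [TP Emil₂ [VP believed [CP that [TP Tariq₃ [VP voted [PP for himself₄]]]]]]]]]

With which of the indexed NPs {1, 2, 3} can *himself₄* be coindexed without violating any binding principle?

*himself* is an anaphor, so Principle A applies: it must be bound in its binding domain.
Binding domain of *himself₄*: the embedded TP, whose subject is Tariq₃.
*Kenji₁* c-commands the anaphor but is outside its binding domain → cannot satisfy Principle A.
*Emil₂* c-commands the anaphor but is outside its binding domain → cannot satisfy Principle A.
*Tariq₃* c-commands the anaphor within its binding domain → licit binder.

{3}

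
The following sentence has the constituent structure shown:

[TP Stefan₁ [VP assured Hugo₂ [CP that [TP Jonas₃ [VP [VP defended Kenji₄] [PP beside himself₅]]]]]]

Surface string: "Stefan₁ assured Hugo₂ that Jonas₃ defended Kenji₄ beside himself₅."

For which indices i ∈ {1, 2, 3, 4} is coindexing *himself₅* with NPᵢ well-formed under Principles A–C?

{3}

*himself* is an anaphor, so Principle A applies: it must be bound in its binding domain.
Binding domain of *himself₅*: the embedded TP, whose subject is Jonas₃.
*Stefan₁* c-commands the anaphor but is outside its binding domain → cannot satisfy Principle A.
*Hugo₂* c-commands the anaphor but is outside its binding domain → cannot satisfy Principle A.
*Jonas₃* c-commands the anaphor within its binding domain → licit binder.
*Kenji₄* does not c-command the anaphor → cannot bind it.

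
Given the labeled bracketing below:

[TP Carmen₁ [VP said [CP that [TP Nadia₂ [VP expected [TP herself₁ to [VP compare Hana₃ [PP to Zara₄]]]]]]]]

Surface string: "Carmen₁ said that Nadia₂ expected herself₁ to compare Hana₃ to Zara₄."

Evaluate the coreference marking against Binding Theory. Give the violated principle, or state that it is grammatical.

Principle A

The two coindexed NPs are *Carmen₁* and *herself₁*.
*herself₁* is an anaphor. Principle A requires it to be bound within its binding domain — the embedded TP, whose subject is Nadia₂.
Within that domain it is c-commanded by *Nadia₂*, which does not share its index.
*Carmen₁* does c-command the anaphor, but from outside its binding domain.
The anaphor is unbound in its domain → Principle A violation.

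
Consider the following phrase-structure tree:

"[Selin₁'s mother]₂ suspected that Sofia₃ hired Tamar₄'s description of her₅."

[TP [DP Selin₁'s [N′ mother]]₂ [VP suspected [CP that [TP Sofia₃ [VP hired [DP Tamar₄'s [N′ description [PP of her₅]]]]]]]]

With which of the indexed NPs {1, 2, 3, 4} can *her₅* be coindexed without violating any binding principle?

*her* is a pronoun, so Principle B applies: it must be free in its binding domain.
Binding domain of *her₅*: the possessed DP, whose subject is Tamar₄.
*Selin₁* and the pronoun do not c-command one another → neither Principle B nor Principle C is at stake; coindexation permitted.
*[Selin₁'s mother]₂* c-commands the pronoun but from outside its binding domain, and is not c-commanded by it → coindexation permitted.
*Sofia₃* c-commands the pronoun but from outside its binding domain, and is not c-commanded by it → coindexation permitted.
*Tamar₄* c-commands the pronoun within its binding domain → coindexation would violate Principle B.

{1, 2, 3}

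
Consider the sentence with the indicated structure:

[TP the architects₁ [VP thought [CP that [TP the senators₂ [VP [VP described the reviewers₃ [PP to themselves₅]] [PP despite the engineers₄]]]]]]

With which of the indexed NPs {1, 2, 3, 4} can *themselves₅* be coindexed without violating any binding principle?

{2, 3}

*themselves* is an anaphor, so Principle A applies: it must be bound in its binding domain.
Binding domain of *themselves₅*: the embedded TP, whose subject is the senators₂.
*the architects₁* c-commands the anaphor but is outside its binding domain → cannot satisfy Principle A.
*the senators₂* c-commands the anaphor within its binding domain → licit binder.
*the reviewers₃* c-commands the anaphor within its binding domain → licit binder.
*the engineers₄* does not c-command the anaphor → cannot bind it.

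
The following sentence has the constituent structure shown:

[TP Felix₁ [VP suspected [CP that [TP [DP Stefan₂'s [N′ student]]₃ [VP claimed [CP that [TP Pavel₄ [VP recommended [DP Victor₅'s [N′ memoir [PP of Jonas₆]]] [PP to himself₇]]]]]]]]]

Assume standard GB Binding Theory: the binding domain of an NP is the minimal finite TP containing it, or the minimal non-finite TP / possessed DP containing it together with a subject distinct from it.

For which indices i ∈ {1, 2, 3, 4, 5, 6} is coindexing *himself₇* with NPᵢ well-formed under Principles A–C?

{4}

*himself* is an anaphor, so Principle A applies: it must be bound in its binding domain.
Binding domain of *himself₇*: the embedded TP, whose subject is Pavel₄.
*Felix₁* c-commands the anaphor but is outside its binding domain → cannot satisfy Principle A.
*Stefan₂* does not c-command the anaphor → cannot bind it.
*[Stefan₂'s student]₃* c-commands the anaphor but is outside its binding domain → cannot satisfy Principle A.
*Pavel₄* c-commands the anaphor within its binding domain → licit binder.
*Victor₅* does not c-command the anaphor → cannot bind it.
*Jonas₆* does not c-command the anaphor → cannot bind it.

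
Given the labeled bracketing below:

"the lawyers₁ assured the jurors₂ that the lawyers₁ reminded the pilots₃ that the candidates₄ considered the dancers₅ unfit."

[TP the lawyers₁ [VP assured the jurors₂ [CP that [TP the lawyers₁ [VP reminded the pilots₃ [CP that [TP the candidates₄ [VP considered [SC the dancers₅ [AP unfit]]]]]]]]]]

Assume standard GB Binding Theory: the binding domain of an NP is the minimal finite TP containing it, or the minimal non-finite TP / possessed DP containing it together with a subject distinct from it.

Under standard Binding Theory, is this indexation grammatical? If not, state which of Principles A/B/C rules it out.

Principle C

The two coindexed NPs are *the lawyers₁* (the higher occurrence) and *the lawyers₁* (the lower occurrence).
*the lawyers₁* (the lower occurrence) is an R-expression. Principle C requires it to be free everywhere.
*the lawyers₁* (the higher occurrence) c-commands it and carries the same index.
The R-expression is bound → Principle C violation.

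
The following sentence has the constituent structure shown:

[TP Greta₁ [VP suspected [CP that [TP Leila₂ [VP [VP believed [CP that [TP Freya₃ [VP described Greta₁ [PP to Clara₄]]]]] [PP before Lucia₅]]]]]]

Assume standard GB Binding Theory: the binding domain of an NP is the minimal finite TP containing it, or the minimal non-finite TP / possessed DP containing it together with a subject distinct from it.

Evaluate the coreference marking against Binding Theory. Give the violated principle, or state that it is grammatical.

Principle C

The two coindexed NPs are *Greta₁* (the lower occurrence) and *Greta₁* (the higher occurrence).
*Greta₁* (the lower occurrence) is an R-expression. Principle C requires it to be free everywhere.
*Greta₁* (the higher occurrence) c-commands it and carries the same index.
The R-expression is bound → Principle C violation.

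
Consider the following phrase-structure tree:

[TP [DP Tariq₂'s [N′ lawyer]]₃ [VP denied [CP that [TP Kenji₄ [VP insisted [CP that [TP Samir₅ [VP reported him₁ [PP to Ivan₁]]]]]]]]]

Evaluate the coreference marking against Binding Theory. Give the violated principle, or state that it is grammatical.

The two coindexed NPs are *him₁* and *Ivan₁*.
*Ivan₁* is an R-expression. Principle C requires it to be free everywhere.
*him₁* c-commands it and carries the same index.
The R-expression is bound → Principle C violation.

Principle C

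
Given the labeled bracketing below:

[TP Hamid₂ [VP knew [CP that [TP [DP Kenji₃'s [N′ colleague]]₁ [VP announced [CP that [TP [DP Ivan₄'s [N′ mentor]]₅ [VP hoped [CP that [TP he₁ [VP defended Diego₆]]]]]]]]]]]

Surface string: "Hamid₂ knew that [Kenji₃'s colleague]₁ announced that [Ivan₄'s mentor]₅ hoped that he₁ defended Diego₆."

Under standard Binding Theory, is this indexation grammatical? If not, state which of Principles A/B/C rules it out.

grammatical

The two coindexed NPs are *[Kenji₃'s colleague]₁* and *he₁*.
*he₁* is a pronoun; nothing c-commands it within its binding domain (the embedded TP.), so Principle B holds trivially.
*[Kenji₃'s colleague]₁* is an R-expression; *he₁* does not c-command it, and no other NP shares its index, so Principle C is satisfied.
All principles are respected.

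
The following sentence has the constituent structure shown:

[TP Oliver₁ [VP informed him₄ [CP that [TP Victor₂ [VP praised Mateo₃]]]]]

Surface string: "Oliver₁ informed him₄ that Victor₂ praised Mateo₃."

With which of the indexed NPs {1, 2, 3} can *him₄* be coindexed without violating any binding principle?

*him* is a pronoun, so Principle B applies: it must be free in its binding domain.
Binding domain of *him₄*: the matrix TP, whose subject is Oliver₁.
*Oliver₁* c-commands the pronoun within its binding domain → coindexation would violate Principle B.
*Victor₂*: the pronoun c-commands this R-expression → coindexation would violate Principle C on *Victor₂*.
*Mateo₃*: the pronoun c-commands this R-expression → coindexation would violate Principle C on *Mateo₃*.

none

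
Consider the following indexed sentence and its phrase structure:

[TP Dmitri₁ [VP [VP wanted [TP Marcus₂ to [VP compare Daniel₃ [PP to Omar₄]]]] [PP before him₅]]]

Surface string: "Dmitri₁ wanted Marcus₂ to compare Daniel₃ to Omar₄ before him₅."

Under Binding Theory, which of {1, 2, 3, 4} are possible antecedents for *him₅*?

{2, 3, 4}

*him* is a pronoun, so Principle B applies: it must be free in its binding domain.
Binding domain of *him₅*: the matrix TP, whose subject is Dmitri₁.
*Dmitri₁* c-commands the pronoun within its binding domain → coindexation would violate Principle B.
*Marcus₂* and the pronoun do not c-command one another → neither Principle B nor Principle C is at stake; coindexation permitted.
*Daniel₃* and the pronoun do not c-command one another → neither Principle B nor Principle C is at stake; coindexation permitted.
*Omar₄* and the pronoun do not c-command one another → neither Principle B nor Principle C is at stake; coindexation permitted.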